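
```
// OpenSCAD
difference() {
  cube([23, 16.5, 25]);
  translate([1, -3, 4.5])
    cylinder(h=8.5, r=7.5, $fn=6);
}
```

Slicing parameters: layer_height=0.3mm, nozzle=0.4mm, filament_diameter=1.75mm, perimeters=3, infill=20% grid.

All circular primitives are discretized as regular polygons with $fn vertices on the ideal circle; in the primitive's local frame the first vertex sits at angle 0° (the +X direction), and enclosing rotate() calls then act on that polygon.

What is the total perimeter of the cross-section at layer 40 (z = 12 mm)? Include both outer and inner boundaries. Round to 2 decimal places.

At z = 12 mm: the 23×16.5 cube contributes its full rectangle (perimeter 79.00 mm); the r=7.5 cylinder at (1, -3) gives a regular 6-gon of circumradius 7.5 (constant along its height) (perimeter = 2·6·7.500·sin(180°/6) = 45.00 mm); Subtracting the remaining from the first: starting from the 23×16.5 cube, the r=7.5 cylinder at (1, -3) partially overlaps it — only the 20.13 mm² overlap (of its 146.14 mm²) is removed, clipping the outline — boundary = 77.52 mm. Overall, the cross-section is a single solid region. Total boundary length (outer) = 77.52 mm.

77.52 mm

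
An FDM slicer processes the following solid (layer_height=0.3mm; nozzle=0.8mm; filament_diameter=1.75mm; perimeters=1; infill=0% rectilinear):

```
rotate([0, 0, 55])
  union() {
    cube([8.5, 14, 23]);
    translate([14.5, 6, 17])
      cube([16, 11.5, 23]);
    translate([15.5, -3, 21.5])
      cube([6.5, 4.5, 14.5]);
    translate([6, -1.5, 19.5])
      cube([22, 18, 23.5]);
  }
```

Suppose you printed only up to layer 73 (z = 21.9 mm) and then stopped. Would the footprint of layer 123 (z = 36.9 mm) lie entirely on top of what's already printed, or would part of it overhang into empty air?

entirely on top

Compare the two slices. At z = 21.9: the cube is present — its section is the full 8.5×14 rectangle (area 119.00 mm²); the 16×11.5 cube at (14.5, 6) contributes its full rectangle (area 184.00 mm²); the 6.5×4.5 cube at (15.5, -3) contributes its full rectangle (area 29.25 mm²); the 22×18 cube at (6, -1.5) contributes its full rectangle (area 396.00 mm²); Merging all regions: the regions partially overlap — summed areas 728.25 mm² minus the doubly-counted overlap 196.25 mm² gives 532.00 mm² — area = 532.00 mm²; (whole slice rotated 55° about Z — lengths, areas and connectivity unchanged). At z = 36.9: the cube is not intersected at this z (z outside [0, 23]); the cube at (14.5, 6) (footprint 16×11.5) is included at this height (area 184.00 mm²); the cube at (15.5, -3) is not intersected at this z (z outside [21.5, 36]); the 22×18 cube at (6, -1.5) contributes its full rectangle (area 396.00 mm²); Taking the union: the regions partially overlap — summed areas 580.00 mm² minus the doubly-counted overlap 141.75 mm² gives 438.25 mm² — area = 438.25 mm²; (whole slice rotated 55° about Z — lengths, areas and connectivity unchanged). Checking containment: the cross-section at z = 36.9 is a subset of the cross-section at z = 21.9.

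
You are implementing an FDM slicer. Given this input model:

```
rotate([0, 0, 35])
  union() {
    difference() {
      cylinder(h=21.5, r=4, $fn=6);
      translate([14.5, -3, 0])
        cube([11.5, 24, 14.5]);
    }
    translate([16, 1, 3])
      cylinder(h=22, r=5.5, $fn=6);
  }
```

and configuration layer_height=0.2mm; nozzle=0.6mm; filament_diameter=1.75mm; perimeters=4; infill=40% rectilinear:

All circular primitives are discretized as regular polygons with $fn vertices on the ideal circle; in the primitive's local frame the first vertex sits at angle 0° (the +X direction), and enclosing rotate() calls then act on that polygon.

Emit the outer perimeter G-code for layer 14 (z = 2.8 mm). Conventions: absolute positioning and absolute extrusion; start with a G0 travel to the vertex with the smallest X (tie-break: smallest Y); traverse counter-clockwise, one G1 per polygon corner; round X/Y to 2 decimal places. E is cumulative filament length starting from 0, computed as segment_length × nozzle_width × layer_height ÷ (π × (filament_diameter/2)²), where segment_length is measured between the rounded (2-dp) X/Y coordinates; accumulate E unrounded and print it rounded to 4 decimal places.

G0 X-3.63 Y1.69 Z2.80
G1 X-3.28 Y-2.29 E0.1993
G1 X0.35 Y-3.98 E0.3991
G1 X3.63 Y-1.69 E0.5987
G1 X3.28 Y2.29 E0.7980
G1 X-0.35 Y3.98 E0.9978
G1 X-3.63 Y1.69 E1.1973

At z = 2.8 mm: the r=4 cylinder contributes a regular 6-gon of circumradius 4; the cube at (14.5, -3) is present — its section is the full 11.5×24 rectangle; Taking the first minus the rest: starting from the r=4 cylinder, the 11.5×24 cube at (14.5, -3) misses the remaining region (no effect) — 1 connected region; the cylinder at (16, 1) is absent (z outside [3, 25]); Merging all regions: only the result so far is present, so the union is just that shape — 1 connected region; (rotated 35° about Z; rotation is an isometry so areas/perimeters/island counts are preserved). The outline is a single polygon with 6 vertices. Extrusion per mm of travel: 0.6 × 0.2 / (π × 0.875²) = 0.049890. Accumulating E over each segment gives final E = 1.1973.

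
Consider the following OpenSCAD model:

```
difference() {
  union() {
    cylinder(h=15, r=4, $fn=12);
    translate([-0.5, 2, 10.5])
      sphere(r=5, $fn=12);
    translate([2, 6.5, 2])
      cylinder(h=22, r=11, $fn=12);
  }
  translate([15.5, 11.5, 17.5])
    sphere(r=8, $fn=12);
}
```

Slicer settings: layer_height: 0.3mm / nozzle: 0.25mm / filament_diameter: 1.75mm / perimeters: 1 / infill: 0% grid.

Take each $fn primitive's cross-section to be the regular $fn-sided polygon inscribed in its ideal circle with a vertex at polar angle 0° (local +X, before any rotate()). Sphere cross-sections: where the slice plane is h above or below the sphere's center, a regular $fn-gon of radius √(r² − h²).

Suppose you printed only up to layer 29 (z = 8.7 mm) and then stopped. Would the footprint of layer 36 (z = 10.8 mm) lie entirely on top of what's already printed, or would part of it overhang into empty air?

entirely on top

Compare the two slices. At z = 8.7: the cylinder: section is a regular 12-gon, circumradius r=4 (area = (12/2)·4.000²·sin(360°/12) = 48.00 mm²); the r=5 sphere at (-0.5, 2) contributes a regular 12-gon of circumradius √(5²−1.8²) = 4.665 (area = (12/2)·4.665²·sin(360°/12) = 65.28 mm²); the r=11 cylinder at (2, 6.5) gives a regular 12-gon of circumradius 11 (constant along its height) (area = (12/2)·11.000²·sin(360°/12) = 363.00 mm²); Combining (union): the regions partially overlap — summed areas 476.28 mm² minus the doubly-counted overlap 113.21 mm² gives 363.07 mm² — area = 363.07 mm²; the sphere at (15.5, 11.5) does not reach this height (|z−center|=8.800 > r=8); Taking the first minus the rest: none of the subtracted shapes is present at this height, so that combined region is unchanged — area = 363.07 mm². At z = 10.8: the r=4 cylinder contributes a regular 12-gon of circumradius 4 (area = (12/2)·4.000²·sin(360°/12) = 48.00 mm²); the r=5 sphere at (-0.5, 2) contributes a regular 12-gon of circumradius √(5²−0.3²) = 4.991 (area = (12/2)·4.991²·sin(360°/12) = 74.73 mm²); the cylinder at (2, 6.5): section is a regular 12-gon, circumradius r=11 (area = (12/2)·11.000²·sin(360°/12) = 363.00 mm²); Combining (union): the regions partially overlap — summed areas 485.73 mm² minus the doubly-counted overlap 122.66 mm² gives 363.07 mm² — area = 363.07 mm²; the r=8 sphere at (15.5, 11.5) slices to a regular 12-gon of circumradius 4.371 (√(r²−h²) with h=6.7 from center) (area = (12/2)·4.371²·sin(360°/12) = 57.33 mm²); Taking the first minus the rest: starting from that combined region (363.07 mm²), the r=8 sphere at (15.5, 11.5) partially overlaps it — only the 1.58 mm² overlap (of its 57.33 mm²) is removed, clipping the outline — area = 361.49 mm². Checking containment: the cross-section at z = 10.8 is a subset of the cross-section at z = 8.7.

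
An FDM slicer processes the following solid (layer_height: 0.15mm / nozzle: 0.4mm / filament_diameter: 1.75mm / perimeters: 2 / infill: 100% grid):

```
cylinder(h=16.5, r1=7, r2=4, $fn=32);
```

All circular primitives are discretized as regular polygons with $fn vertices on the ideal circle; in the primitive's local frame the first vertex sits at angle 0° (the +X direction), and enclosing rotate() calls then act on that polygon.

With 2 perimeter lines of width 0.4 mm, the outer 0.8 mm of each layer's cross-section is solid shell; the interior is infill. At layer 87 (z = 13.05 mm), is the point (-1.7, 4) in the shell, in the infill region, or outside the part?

shell

At z = 13.05 mm: the cone: at t=0.791 of its height the radius interpolates to r₁+(r₂−r₁)t = 4.627, giving a regular 32-gon of that circumradius. Overall, the cross-section is a single solid region. The nearest boundary edge runs (-1.77, 4.28)→(-2.57, 3.85); distance from the point to it = 0.28 mm. The point is inside the cross-section, 0.28 mm from the nearest boundary — within the 0.8 mm shell band (2 × 0.4).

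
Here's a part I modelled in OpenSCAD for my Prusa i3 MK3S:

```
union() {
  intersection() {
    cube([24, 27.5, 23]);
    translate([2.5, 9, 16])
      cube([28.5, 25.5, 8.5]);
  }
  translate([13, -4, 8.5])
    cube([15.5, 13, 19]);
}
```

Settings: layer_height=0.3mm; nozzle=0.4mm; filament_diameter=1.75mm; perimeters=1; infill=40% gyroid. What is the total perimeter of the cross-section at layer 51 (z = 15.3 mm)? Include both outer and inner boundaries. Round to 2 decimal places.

57.00 mm

At z = 15.3 mm: the cube (footprint 24×27.5) is included at this height (perimeter 103.00 mm); the cube at (2.5, 9) is not intersected at this z (z outside [16, 24.5]); Taking the intersection: at least one operand is absent at this height, so nothing remains; the cube at (13, -4) (footprint 15.5×13) is included at this height (perimeter 57.00 mm); Combining (union): only the 15.5×13 cube at (13, -4) is present, so the union is just that shape — boundary = 57.00 mm. Overall, the cross-section is a single solid region. Total boundary length (outer) = 57.00 mm.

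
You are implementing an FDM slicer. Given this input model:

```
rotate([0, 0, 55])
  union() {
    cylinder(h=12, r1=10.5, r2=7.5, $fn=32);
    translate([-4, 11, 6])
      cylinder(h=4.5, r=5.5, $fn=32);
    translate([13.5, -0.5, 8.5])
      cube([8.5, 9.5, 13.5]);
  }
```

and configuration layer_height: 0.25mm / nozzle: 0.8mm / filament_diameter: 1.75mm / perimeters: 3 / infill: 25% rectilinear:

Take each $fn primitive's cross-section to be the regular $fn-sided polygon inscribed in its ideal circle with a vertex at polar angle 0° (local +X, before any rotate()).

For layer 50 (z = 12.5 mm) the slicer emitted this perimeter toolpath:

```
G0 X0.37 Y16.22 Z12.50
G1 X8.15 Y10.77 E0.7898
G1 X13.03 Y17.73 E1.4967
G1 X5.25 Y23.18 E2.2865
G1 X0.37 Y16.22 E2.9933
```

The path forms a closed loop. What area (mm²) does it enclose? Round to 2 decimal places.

80.74 mm²

Apply the shoelace formula to the sequence of (X, Y) vertices; enclosed area = 80.74 mm².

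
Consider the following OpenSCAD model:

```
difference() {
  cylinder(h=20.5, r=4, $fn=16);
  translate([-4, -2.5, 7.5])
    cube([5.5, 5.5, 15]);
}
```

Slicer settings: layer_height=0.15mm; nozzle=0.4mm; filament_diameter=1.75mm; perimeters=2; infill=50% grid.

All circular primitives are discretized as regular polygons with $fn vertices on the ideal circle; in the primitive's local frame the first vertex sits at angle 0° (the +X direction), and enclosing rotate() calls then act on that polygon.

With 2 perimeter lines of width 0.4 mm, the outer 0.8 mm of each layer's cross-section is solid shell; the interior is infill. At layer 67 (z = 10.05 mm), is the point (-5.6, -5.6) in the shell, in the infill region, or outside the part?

At z = 10.05 mm: the r=4 cylinder gives a regular 16-gon of circumradius 4 (constant along its height); the cube at (-4, -2.5) (footprint 5.5×5.5) is included at this height; Subtracting the remaining from the first: starting from the r=4 cylinder, the 5.5×5.5 cube at (-4, -2.5) partially overlaps it — only the 27.99 mm² overlap (of its 30.25 mm²) is removed, clipping the outline — 1 connected region. Overall, the cross-section is a single solid region. The nearest boundary edge runs (-1.53, -3.70)→(-2.83, -2.83); distance from the point to it = 3.92 mm. The point is not inside any of the regions above, so it lies outside the cross-section (3.92 mm from the nearest boundary).

outside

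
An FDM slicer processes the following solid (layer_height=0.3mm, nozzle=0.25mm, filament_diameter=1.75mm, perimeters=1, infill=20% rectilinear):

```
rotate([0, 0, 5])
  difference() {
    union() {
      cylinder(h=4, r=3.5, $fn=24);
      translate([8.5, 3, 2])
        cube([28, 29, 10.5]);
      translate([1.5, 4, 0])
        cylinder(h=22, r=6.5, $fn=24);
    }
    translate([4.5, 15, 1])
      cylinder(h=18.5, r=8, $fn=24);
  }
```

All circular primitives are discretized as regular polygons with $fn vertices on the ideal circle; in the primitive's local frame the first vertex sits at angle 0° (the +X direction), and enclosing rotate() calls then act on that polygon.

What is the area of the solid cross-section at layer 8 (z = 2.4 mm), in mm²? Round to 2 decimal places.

892.90 mm²

At z = 2.4 mm: the cylinder: section is a regular 24-gon, circumradius r=3.5 (area = (24/2)·3.500²·sin(360°/24) = 38.05 mm²); the 28×29 cube at (8.5, 3) contributes its full rectangle (area 812.00 mm²); the r=6.5 cylinder at (1.5, 4) contributes a regular 24-gon of circumradius 6.5 (area = (24/2)·6.500²·sin(360°/24) = 131.22 mm²); Merging all regions: the regions partially overlap — summed areas 981.27 mm² minus the doubly-counted overlap 31.80 mm² gives 949.47 mm² — area = 949.47 mm²; the r=8 cylinder at (4.5, 15) contributes a regular 24-gon of circumradius 8 (area = (24/2)·8.000²·sin(360°/24) = 198.77 mm²); Subtracting the remaining from the first: starting from the result so far (949.47 mm²), the r=8 cylinder at (4.5, 15) partially overlaps it — only the 56.57 mm² overlap (of its 198.77 mm²) is removed, clipping the outline — area = 892.90 mm²; (rotated 5° about Z; rotation is an isometry so areas/perimeters/island counts are preserved). Overall, the cross-section has 2 separate islands. Net area = 892.90 mm².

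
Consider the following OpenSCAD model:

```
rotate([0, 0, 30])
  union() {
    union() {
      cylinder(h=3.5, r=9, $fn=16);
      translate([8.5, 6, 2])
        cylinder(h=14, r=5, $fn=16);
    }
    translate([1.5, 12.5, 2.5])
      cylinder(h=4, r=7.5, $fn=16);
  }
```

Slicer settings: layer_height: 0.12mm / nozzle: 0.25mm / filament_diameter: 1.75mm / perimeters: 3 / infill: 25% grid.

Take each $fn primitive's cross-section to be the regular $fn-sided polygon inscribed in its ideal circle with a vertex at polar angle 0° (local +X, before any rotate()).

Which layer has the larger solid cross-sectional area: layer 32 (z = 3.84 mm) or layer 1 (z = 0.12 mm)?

Layer 32 (z = 3.84): the cylinder is absent (z outside [0, 3.5]); the cylinder at (8.5, 6): section is a regular 16-gon, circumradius r=5 (area = (16/2)·5.000²·sin(360°/16) = 76.54 mm²); Taking the union: only the r=5 cylinder at (8.5, 6) is present, so the union is just that shape — area = 76.54 mm²; the cylinder at (1.5, 12.5): section is a regular 16-gon, circumradius r=7.5 (area = (16/2)·7.500²·sin(360°/16) = 172.21 mm²); Combining (union): the regions partially overlap — summed areas 248.74 mm² minus the doubly-counted overlap 14.52 mm² gives 234.23 mm² — area = 234.23 mm²; (rotated 30° about Z; rotation is an isometry so areas/perimeters/island counts are preserved). So its area = 234.23 mm². Layer 1 (z = 0.12): the r=9 cylinder gives a regular 16-gon of circumradius 9 (constant along its height) (area = (16/2)·9.000²·sin(360°/16) = 247.98 mm²); the cylinder at (8.5, 6) is absent (z outside [2, 16]); Combining (union): only the r=9 cylinder is present, so the union is just that shape — area = 247.98 mm²; the cylinder at (1.5, 12.5) is absent (z outside [2.5, 6.5]); Merging all regions: only that combined region is present, so the union is just that shape — area = 247.98 mm²; (whole slice rotated 30° about Z — lengths, areas and connectivity unchanged). So its area = 247.98 mm². Layer 1 is larger (247.98 vs 234.23 mm²).

layer 1 (z = 0.12 mm)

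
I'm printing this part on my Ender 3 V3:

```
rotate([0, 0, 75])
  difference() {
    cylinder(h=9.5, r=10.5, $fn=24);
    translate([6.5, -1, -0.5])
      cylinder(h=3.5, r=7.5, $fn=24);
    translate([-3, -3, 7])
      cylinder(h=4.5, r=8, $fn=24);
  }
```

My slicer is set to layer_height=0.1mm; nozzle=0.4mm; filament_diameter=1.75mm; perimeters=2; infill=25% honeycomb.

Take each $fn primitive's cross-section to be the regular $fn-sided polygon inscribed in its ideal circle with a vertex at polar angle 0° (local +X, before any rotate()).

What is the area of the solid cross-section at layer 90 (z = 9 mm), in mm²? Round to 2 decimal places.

At z = 9 mm: the r=10.5 cylinder gives a regular 24-gon of circumradius 10.5 (constant along its height) (area = (24/2)·10.500²·sin(360°/24) = 342.42 mm²); the cylinder at (6.5, -1) is absent (z outside [-0.5, 3]); the r=8 cylinder at (-3, -3) contributes a regular 24-gon of circumradius 8 (area = (24/2)·8.000²·sin(360°/24) = 198.77 mm²); After the difference (first − rest): starting from the r=10.5 cylinder (342.42 mm²), the r=8 cylinder at (-3, -3) partially overlaps it — only the 179.07 mm² overlap (of its 198.77 mm²) is removed, clipping the outline — area = 163.35 mm²; (rotated 75° about Z; rotation is an isometry so areas/perimeters/island counts are preserved). Overall, the cross-section is a single solid region. Net area = 163.35 mm².

163.35 mm²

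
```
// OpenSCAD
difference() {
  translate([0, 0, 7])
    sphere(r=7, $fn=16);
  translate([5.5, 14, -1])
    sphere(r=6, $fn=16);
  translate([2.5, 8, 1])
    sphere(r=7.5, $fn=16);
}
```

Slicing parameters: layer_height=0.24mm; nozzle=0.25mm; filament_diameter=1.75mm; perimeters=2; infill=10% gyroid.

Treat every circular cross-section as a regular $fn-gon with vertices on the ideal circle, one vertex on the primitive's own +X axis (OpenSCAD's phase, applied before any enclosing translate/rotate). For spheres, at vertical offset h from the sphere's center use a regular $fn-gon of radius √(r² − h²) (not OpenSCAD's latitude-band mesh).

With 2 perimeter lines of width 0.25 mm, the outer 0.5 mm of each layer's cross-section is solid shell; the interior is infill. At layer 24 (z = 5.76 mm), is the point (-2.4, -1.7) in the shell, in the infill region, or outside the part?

infill

At z = 5.76 mm: the r=7 sphere contributes a regular 16-gon of circumradius √(7²−1.24²) = 6.889; the sphere at (5.5, 14) does not reach this height (|z−center|=6.760 > r=6); the r=7.5 sphere at (2.5, 8) slices to a regular 16-gon of circumradius 5.796 (√(r²−h²) with h=4.76 from center); After the difference (first − rest): starting from the r=7 sphere, the r=7.5 sphere at (2.5, 8) partially overlaps it — only the 26.52 mm² overlap (of its 102.84 mm²) is removed, clipping the outline — 1 connected region. Overall, the cross-section is a single solid region. The nearest boundary edge runs (-4.87, -4.87)→(-6.36, -2.64); distance from the point to it = 3.82 mm. The point is inside the cross-section and 3.82 mm from the nearest boundary — more than the 0.5 mm shell width (2 × 0.25), so it's in the infill interior.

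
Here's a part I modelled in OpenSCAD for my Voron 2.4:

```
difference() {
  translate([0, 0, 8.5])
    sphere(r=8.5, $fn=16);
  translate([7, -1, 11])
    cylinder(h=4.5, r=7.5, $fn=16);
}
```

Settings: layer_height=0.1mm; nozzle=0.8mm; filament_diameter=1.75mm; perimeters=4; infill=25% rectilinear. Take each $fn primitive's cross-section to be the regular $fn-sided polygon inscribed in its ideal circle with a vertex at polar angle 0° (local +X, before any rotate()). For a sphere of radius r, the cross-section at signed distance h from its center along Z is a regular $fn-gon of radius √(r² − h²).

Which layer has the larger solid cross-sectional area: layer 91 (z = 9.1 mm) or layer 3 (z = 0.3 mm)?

layer 91 (z = 9.1 mm)

Layer 91 (z = 9.1): the sphere: section is a regular 16-gon, circumradius = √(r²−h²) = √(8.5²−0.6²) = 8.479 (area = (16/2)·8.479²·sin(360°/16) = 220.09 mm²); the cylinder at (7, -1) is absent (z outside [11, 15.5]); Subtracting the remaining from the first: none of the subtracted shapes is present at this height, so the r=8.5 sphere is unchanged — area = 220.09 mm². So its area = 220.09 mm². Layer 3 (z = 0.3): the r=8.5 sphere contributes a regular 16-gon of circumradius √(8.5²−8.2²) = 2.238 (area = (16/2)·2.238²·sin(360°/16) = 15.34 mm²); the cylinder at (7, -1) is not intersected at this z (z outside [11, 15.5]); Subtracting the remaining from the first: none of the subtracted shapes is present at this height, so the r=8.5 sphere is unchanged — area = 15.34 mm². So its area = 15.34 mm². Layer 91 is larger (220.09 vs 15.34 mm²).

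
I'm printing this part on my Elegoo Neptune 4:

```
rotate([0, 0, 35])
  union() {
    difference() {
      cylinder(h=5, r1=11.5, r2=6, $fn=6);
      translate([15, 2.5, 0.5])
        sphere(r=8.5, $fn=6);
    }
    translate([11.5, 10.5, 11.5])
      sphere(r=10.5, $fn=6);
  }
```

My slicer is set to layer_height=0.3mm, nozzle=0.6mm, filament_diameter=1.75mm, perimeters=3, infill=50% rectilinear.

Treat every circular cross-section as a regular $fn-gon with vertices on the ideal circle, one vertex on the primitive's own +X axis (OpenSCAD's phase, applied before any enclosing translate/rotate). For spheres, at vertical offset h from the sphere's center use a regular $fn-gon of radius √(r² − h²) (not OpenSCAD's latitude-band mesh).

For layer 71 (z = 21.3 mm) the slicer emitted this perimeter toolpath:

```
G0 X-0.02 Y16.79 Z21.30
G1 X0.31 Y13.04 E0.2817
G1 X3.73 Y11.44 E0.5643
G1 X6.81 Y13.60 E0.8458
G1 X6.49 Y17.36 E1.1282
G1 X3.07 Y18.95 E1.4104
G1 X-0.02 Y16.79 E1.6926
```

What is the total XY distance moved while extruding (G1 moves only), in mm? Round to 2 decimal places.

Sum the Euclidean lengths of each G1 segment: total = 22.62 mm.

22.62 mm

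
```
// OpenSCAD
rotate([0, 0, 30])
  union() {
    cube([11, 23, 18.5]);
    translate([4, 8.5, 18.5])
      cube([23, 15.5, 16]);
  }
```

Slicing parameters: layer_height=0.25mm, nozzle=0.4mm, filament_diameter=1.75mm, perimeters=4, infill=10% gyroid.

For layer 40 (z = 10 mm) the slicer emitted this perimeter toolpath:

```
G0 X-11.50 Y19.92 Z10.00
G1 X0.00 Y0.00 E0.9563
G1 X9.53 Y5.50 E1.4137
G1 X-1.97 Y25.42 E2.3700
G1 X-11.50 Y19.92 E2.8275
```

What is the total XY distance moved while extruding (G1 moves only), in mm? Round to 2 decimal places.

68.01 mm

Sum the Euclidean lengths of each G1 segment: total = 68.01 mm.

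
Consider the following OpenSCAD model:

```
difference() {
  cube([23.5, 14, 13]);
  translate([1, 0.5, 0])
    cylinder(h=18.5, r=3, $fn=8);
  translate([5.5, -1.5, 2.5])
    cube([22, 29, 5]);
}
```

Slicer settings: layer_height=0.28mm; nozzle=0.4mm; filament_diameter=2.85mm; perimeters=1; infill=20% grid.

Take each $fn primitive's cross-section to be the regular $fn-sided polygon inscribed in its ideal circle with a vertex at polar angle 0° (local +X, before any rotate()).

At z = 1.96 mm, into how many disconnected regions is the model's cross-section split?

At z = 1.96 mm: the cube is present — its section is the full 23.5×14 rectangle; the cylinder at (1, 0.5): section is a regular 8-gon, circumradius r=3; the cube at (5.5, -1.5) is not intersected at this z (z outside [2.5, 7.5]); Taking the first minus the rest: starting from the 23.5×14 cube, the r=3 cylinder at (1, 0.5) partially overlaps it — only the 11.11 mm² overlap (of its 25.46 mm²) is removed, clipping the outline — 1 connected region. The result has 1 disconnected region.

1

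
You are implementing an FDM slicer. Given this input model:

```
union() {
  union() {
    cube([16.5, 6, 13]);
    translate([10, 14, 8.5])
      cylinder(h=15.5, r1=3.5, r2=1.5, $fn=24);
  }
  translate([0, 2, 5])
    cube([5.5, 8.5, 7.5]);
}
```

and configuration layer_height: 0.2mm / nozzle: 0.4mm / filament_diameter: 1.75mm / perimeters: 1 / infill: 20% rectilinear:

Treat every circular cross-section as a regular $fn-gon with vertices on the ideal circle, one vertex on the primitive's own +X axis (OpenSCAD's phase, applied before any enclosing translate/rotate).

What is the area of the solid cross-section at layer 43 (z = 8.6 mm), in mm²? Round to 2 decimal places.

At z = 8.6 mm: the cube (footprint 16.5×6) is included at this height (area 99.00 mm²); the cone at (10, 14) (r1=3.5→r2=1.5) has section circumradius 3.487 here — a regular 24-gon (area = (24/2)·3.487²·sin(360°/24) = 37.77 mm²); Combining (union): the 2 present regions are separate (no shared area or edge), so areas and boundary lengths simply add and each stays a separate island — area = 136.77 mm²; the cube at (0, 2) is present — its section is the full 5.5×8.5 rectangle (area 46.75 mm²); Taking the union: the regions partially overlap — summed areas 183.52 mm² minus the doubly-counted overlap 22.00 mm² gives 161.52 mm² — area = 161.52 mm². Overall, the cross-section has 2 separate islands. Net area = 161.52 mm².

161.52 mm²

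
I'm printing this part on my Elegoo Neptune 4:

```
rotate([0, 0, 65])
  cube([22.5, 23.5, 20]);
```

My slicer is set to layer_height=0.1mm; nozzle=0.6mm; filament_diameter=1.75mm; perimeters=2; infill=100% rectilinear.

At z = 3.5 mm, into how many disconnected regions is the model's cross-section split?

At z = 3.5 mm: the cube is present — its section is the full 22.5×23.5 rectangle; (whole slice rotated 65° about Z — lengths, areas and connectivity unchanged). The result has 1 disconnected region.

1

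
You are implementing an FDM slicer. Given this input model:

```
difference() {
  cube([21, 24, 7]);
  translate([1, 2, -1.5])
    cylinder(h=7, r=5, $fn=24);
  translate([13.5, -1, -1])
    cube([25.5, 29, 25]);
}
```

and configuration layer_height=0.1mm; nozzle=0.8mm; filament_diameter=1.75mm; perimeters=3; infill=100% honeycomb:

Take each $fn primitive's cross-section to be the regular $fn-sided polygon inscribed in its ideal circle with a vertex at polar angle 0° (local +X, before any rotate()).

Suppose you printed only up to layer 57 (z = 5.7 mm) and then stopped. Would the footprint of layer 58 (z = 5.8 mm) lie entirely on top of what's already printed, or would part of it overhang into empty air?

entirely on top

Compare the two slices. At z = 5.7: the cube is present — its section is the full 21×24 rectangle (area 504.00 mm²); the cylinder at (1, 2) does not reach this height (z outside [-1.5, 5.5]); the cube at (13.5, -1) (footprint 25.5×29) is included at this height (area 739.50 mm²); Taking the first minus the rest: starting from the 21×24 cube (504.00 mm²), the 25.5×29 cube at (13.5, -1) partially overlaps it — only the 180.00 mm² overlap (of its 739.50 mm²) is removed, clipping the outline — area = 324.00 mm². At z = 5.8: the 21×24 cube contributes its full rectangle (area 504.00 mm²); the cylinder at (1, 2) does not reach this height (z outside [-1.5, 5.5]); the cube at (13.5, -1) (footprint 25.5×29) is included at this height (area 739.50 mm²); Subtracting the remaining from the first: starting from the 21×24 cube (504.00 mm²), the 25.5×29 cube at (13.5, -1) partially overlaps it — only the 180.00 mm² overlap (of its 739.50 mm²) is removed, clipping the outline — area = 324.00 mm². Checking containment: the cross-section at z = 5.8 is a subset of the cross-section at z = 5.7.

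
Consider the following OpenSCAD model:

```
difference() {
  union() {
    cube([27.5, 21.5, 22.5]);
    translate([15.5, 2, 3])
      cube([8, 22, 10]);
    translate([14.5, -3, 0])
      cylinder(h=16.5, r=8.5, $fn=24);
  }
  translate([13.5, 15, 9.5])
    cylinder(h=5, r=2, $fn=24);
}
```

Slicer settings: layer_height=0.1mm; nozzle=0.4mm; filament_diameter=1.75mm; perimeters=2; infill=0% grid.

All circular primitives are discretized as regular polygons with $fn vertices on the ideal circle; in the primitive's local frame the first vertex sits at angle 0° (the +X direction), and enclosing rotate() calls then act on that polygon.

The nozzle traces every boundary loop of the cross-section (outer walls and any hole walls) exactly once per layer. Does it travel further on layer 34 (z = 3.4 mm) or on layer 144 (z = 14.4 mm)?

Layer 34 (z = 3.4): the cube (footprint 27.5×21.5) is included at this height (perimeter 98.00 mm); the cube at (15.5, 2) is present — its section is the full 8×22 rectangle (perimeter 60.00 mm); the r=8.5 cylinder at (14.5, -3) contributes a regular 24-gon of circumradius 8.5 (perimeter = 2·24·8.500·sin(180°/24) = 53.25 mm); Combining (union): the regions partially overlap (shared area 218.56 mm²), so the edge portions inside another operand are dropped and the merged outline is re-measured after clipping — boundary = 120.04 mm; the cylinder at (13.5, 15) is not intersected at this z (z outside [9.5, 14.5]); Subtracting the remaining from the first: none of the subtracted shapes is present at this height, so the result so far is unchanged — boundary = 120.04 mm. So its perimeter = 120.04 mm. Layer 144 (z = 14.4): the cube (footprint 27.5×21.5) is included at this height (perimeter 98.00 mm); the cube at (15.5, 2) is absent (z outside [3, 13]); the cylinder at (14.5, -3): section is a regular 24-gon, circumradius r=8.5 (perimeter = 2·24·8.500·sin(180°/24) = 53.25 mm); Merging all regions: the regions partially overlap (shared area 62.56 mm²), so the edge portions inside another operand are dropped and the merged outline is re-measured after clipping — boundary = 115.04 mm; the r=2 cylinder at (13.5, 15) gives a regular 24-gon of circumradius 2 (constant along its height) (perimeter = 2·24·2.000·sin(180°/24) = 12.53 mm); After the difference (first − rest): starting from that combined region, the r=2 cylinder at (13.5, 15) lies wholly inside it (removes its full 12.42 mm² and its 12.53 mm outline becomes a hole wall) — boundary (outer + 1 inner loop) = 127.57 mm. So its perimeter = 127.57 mm. Layer 144 is larger (127.57 vs 120.04 mm).

layer 144 (z = 14.4 mm)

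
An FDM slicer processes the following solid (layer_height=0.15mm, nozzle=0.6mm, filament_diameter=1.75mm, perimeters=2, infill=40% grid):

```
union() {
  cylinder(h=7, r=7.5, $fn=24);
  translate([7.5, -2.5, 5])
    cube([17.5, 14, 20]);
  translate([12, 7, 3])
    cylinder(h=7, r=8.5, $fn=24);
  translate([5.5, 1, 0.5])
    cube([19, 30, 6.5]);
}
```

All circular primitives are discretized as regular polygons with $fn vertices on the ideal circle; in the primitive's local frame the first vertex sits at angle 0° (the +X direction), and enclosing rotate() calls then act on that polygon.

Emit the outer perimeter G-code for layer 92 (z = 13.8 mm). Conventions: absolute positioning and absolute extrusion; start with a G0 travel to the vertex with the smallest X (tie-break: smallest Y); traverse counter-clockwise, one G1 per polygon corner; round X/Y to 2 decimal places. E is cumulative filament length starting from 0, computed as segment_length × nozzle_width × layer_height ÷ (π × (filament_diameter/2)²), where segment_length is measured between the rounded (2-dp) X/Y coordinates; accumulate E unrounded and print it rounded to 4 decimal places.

At z = 13.8 mm: the cylinder does not reach this height (z outside [0, 7]); the cube at (7.5, -2.5) (footprint 17.5×14) is included at this height; the cylinder at (12, 7) does not reach this height (z outside [3, 10]); the cube at (5.5, 1) does not reach this height (z outside [0.5, 7]); Merging all regions: only the 17.5×14 cube at (7.5, -2.5) is present, so the union is just that shape — 1 connected region. The outline is a single polygon with 4 vertices. Extrusion per mm of travel: 0.6 × 0.15 / (π × 0.875²) = 0.037418. Accumulating E over each segment gives final E = 2.3573.

G0 X7.50 Y-2.50 Z13.80
G1 X25.00 Y-2.50 E0.6548
G1 X25.00 Y11.50 E1.1787
G1 X7.50 Y11.50 E1.8335
G1 X7.50 Y-2.50 E2.3573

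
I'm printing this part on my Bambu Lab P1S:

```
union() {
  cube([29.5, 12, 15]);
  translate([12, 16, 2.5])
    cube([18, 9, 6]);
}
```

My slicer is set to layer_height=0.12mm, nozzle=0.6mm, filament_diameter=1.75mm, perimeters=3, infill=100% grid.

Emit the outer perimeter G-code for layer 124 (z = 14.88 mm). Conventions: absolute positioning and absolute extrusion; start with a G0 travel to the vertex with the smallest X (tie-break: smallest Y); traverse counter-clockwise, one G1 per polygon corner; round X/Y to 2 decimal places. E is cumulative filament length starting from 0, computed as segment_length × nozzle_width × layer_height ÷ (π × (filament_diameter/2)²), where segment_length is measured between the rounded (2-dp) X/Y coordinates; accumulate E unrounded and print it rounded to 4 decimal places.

At z = 14.88 mm: the cube is present — its section is the full 29.5×12 rectangle; the cube at (12, 16) is not intersected at this z (z outside [2.5, 8.5]); Combining (union): only the 29.5×12 cube is present, so the union is just that shape — 1 connected region. The outline is a single polygon with 4 vertices. Extrusion per mm of travel: 0.6 × 0.12 / (π × 0.875²) = 0.029934. Accumulating E over each segment gives final E = 2.4845.

G0 X0.00 Y0.00 Z14.88
G1 X29.50 Y0.00 E0.8831
G1 X29.50 Y12.00 E1.2423
G1 X0.00 Y12.00 E2.1253
G1 X0.00 Y0.00 E2.4845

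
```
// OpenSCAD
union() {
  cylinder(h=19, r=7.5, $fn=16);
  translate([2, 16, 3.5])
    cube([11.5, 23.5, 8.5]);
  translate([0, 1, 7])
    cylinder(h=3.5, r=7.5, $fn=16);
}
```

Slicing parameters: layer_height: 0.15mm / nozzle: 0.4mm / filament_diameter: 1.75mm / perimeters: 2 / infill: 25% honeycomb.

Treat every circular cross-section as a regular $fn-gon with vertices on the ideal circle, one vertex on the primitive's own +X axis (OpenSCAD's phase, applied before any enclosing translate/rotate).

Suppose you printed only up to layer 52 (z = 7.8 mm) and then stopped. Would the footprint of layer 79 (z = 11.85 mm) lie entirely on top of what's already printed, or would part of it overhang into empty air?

Compare the two slices. At z = 7.8: the r=7.5 cylinder gives a regular 16-gon of circumradius 7.5 (constant along its height) (area = (16/2)·7.500²·sin(360°/16) = 172.21 mm²); the cube at (2, 16) is present — its section is the full 11.5×23.5 rectangle (area 270.25 mm²); the cylinder at (0, 1): section is a regular 16-gon, circumradius r=7.5 (area = (16/2)·7.500²·sin(360°/16) = 172.21 mm²); Combining (union): the regions partially overlap — summed areas 614.67 mm² minus the doubly-counted overlap 157.31 mm² gives 457.36 mm² — area = 457.36 mm². At z = 11.85: the cylinder: section is a regular 16-gon, circumradius r=7.5 (area = (16/2)·7.500²·sin(360°/16) = 172.21 mm²); the cube at (2, 16) is present — its section is the full 11.5×23.5 rectangle (area 270.25 mm²); the cylinder at (0, 1) is not intersected at this z (z outside [7, 10.5]); Taking the union: the 2 present regions are separate (no shared area or edge), so areas and boundary lengths simply add and each stays a separate island — area = 442.46 mm². Checking containment: the cross-section at z = 11.85 is a subset of the cross-section at z = 7.8.

entirely on top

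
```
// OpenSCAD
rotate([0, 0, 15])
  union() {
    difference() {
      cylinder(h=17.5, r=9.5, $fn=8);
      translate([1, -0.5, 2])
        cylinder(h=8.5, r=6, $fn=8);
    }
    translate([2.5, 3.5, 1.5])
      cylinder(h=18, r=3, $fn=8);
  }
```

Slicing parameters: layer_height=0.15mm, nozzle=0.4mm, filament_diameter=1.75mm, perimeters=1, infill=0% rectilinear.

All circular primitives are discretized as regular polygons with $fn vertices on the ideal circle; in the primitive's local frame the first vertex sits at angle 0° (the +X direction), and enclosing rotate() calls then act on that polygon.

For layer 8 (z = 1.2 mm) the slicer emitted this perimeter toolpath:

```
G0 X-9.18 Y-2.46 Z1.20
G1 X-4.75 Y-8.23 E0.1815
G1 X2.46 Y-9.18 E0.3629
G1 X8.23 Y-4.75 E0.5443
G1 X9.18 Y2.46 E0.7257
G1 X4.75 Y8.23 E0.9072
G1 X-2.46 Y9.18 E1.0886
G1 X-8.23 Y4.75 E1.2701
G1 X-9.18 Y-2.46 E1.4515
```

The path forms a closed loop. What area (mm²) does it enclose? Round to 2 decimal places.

255.43 mm²

Apply the shoelace formula to the sequence of (X, Y) vertices; enclosed area = 255.43 mm².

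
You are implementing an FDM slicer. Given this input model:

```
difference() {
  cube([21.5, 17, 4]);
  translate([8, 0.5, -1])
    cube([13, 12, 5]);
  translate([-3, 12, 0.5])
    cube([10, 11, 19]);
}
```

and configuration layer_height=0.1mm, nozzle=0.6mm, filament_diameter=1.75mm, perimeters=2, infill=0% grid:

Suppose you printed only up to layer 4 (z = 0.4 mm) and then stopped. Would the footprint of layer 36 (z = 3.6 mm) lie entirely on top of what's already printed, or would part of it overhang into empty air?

Compare the two slices. At z = 0.4: the cube is present — its section is the full 21.5×17 rectangle (area 365.50 mm²); the cube at (8, 0.5) is present — its section is the full 13×12 rectangle (area 156.00 mm²); the cube at (-3, 12) does not reach this height (z outside [0.5, 19.5]); Subtracting the remaining from the first: starting from the 21.5×17 cube (365.50 mm²), the 13×12 cube at (8, 0.5) lies wholly inside it (removes its full 156.00 mm² and its 50.00 mm outline becomes a hole wall) — area = 209.50 mm². At z = 3.6: the cube is present — its section is the full 21.5×17 rectangle (area 365.50 mm²); the 13×12 cube at (8, 0.5) contributes its full rectangle (area 156.00 mm²); the cube at (-3, 12) (footprint 10×11) is included at this height (area 110.00 mm²); Subtracting the remaining from the first: starting from the 21.5×17 cube (365.50 mm²), the 13×12 cube at (8, 0.5) lies wholly inside it (removes its full 156.00 mm² and its 50.00 mm outline becomes a hole wall); the 10×11 cube at (-3, 12) partially overlaps it — only the 35.00 mm² overlap (of its 110.00 mm²) is removed, clipping the outline — area = 174.50 mm². Checking containment: the cross-section at z = 3.6 is a subset of the cross-section at z = 0.4.

entirely on top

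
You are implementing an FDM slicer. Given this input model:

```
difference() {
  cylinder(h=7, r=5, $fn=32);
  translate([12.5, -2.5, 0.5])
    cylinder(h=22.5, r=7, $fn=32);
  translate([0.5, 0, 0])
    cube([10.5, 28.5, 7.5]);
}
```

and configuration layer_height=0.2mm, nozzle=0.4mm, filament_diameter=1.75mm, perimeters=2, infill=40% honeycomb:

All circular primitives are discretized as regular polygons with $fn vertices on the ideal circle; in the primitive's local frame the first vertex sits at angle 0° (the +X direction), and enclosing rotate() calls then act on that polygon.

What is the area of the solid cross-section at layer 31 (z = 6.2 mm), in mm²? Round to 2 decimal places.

61.01 mm²

At z = 6.2 mm: the r=5 cylinder gives a regular 32-gon of circumradius 5 (constant along its height) (area = (32/2)·5.000²·sin(360°/32) = 78.04 mm²); the r=7 cylinder at (12.5, -2.5) contributes a regular 32-gon of circumradius 7 (area = (32/2)·7.000²·sin(360°/32) = 152.95 mm²); the cube at (0.5, 0) is present — its section is the full 10.5×28.5 rectangle (area 299.25 mm²); Subtracting the remaining from the first: starting from the r=5 cylinder (78.04 mm²), the r=7 cylinder at (12.5, -2.5) misses the remaining region (no effect); the 10.5×28.5 cube at (0.5, 0) partially overlaps it — only the 17.02 mm² overlap (of its 299.25 mm²) is removed, clipping the outline — area = 61.01 mm². Overall, the cross-section is a single solid region. Net area = 61.01 mm².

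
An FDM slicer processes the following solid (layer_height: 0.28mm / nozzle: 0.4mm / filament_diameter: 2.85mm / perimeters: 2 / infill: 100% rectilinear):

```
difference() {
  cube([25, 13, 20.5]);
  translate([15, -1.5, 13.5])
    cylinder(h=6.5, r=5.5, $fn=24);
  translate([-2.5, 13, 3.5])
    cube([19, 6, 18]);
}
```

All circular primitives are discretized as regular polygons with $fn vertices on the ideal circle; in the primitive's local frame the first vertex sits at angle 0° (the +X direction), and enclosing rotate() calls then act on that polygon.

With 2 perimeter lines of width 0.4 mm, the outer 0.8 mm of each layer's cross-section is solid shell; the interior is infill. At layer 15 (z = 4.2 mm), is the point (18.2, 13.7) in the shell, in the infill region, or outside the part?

At z = 4.2 mm: the 25×13 cube contributes its full rectangle; the cylinder at (15, -1.5) is absent (z outside [13.5, 20]); the cube at (-2.5, 13) (footprint 19×6) is included at this height; After the difference (first − rest): starting from the 25×13 cube, the 19×6 cube at (-2.5, 13) misses the remaining region (no effect) — 1 connected region. Overall, the cross-section is a single solid region. The nearest boundary edge runs (16.50, 13.00)→(25.00, 13.00); distance from the point to it = 0.70 mm. The point is not inside any of the regions above, so it lies outside the cross-section (0.70 mm from the nearest boundary).

outside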